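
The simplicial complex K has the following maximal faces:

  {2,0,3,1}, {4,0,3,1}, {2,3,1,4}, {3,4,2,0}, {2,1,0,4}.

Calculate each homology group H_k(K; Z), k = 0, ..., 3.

H_0 ≅ Z,  H_1 = 0,  H_2 = 0,  H_3 ≅ Z.

Take the total order 0 < 1 < 2 < 3 < 4 on the vertex set. Then K (dimension 3) consists of the simplices:

  0-simplices (5): [0], [1], [2], [3], [4]
  1-simplices (10): [0,1], [0,2], [0,3], [0,4], [1,2], [1,3], [1,4], [2,3], [2,4], [3,4]
  2-simplices (10): [0,1,2], [0,1,3], [0,1,4], [0,2,3], [0,2,4], [0,3,4], [1,2,3], [1,2,4], [1,3,4], [2,3,4]
  3-simplices (5): [0,1,2,3], [0,1,2,4], [0,1,3,4], [0,2,3,4], [1,2,3,4]

so the chain groups are C_0 ≅ Z^5, C_1 ≅ Z^10, C_2 ≅ Z^10, C_3 ≅ Z^5.

∂_1: C_1 → C_0 maps an edge to its endpoints' difference, ∂[p,q] = q − p. For instance
  ∂[2,3] = [3] − [2].
The 5×10 boundary matrix has rank 4 and Smith normal form diag(1,1,1,1).

The boundary map ∂_2: C_2 → C_1 acts by ∂[p,q,r] = [q,r] − [p,r] + [p,q]. For instance
  ∂[0,2,3] = [2,3] − [0,3] + [0,2],
  ∂[1,2,4] = [2,4] − [1,4] + [1,2].
The 10×10 boundary matrix has rank 6 and Smith normal form diag(1,1,1,1,1,1).

The boundary map ∂_3: C_3 → C_2 sends each 3-simplex σ to the alternating sum Σ_i (−1)^i (σ with its i-th vertex removed). For instance
  ∂[0,2,3,4] = [2,3,4] − [0,3,4] + [0,2,4] − [0,2,3],
  ∂[0,1,2,4] = [1,2,4] − [0,2,4] + [0,1,4] − [0,1,2].
The resulting 10×5 matrix has rank 4, and its Smith normal form has invariant factors (1,1,1,1).

Reading off H_k = ker ∂_k / im ∂_{k+1}:

  H_0: rank C_0 − rank ∂_1 = 5 − 4 = 1, and the invariant factors of ∂_1 are all 1, so H_0 = Z.
  H_1: rank ker ∂_1 − rank ∂_2 = (10 − 4) − 6 = 0, and the invariant factors of ∂_2 are all 1, so H_1 = 0.
  H_2: rank ker ∂_2 − rank ∂_3 = (10 − 6) − 4 = 0, and the invariant factors of ∂_3 are all 1, so H_2 = 0.
  H_3: rank ker ∂_3 − rank ∂_4 = (5 − 4) − 0 = 1, and there is no ∂_4, so H_3 = Z.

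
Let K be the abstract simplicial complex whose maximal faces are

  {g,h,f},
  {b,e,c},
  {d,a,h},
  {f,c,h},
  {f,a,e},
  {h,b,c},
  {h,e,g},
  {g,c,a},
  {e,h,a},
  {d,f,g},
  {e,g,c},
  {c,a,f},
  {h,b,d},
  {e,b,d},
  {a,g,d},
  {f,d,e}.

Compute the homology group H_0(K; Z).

Take the total order a < b < c < d < e < f < g < h on the vertex set. Then K (dimension 2) consists of the simplices:

  0-simplices (8): a, b, c, d, e, f, g, h
  1-simplices (24): ac, ad, ae, af, ag, ah, bc, bd, be, bh, ce, cf, cg, ch, de, df, dg, dh, ef, eg, eh, fg, fh, gh
  2-simplices (16): acf, acg, adg, adh, aef, aeh, bce, bch, bde, bdh, ceg, cfh, def, dfg, egh, fgh

so the chain groups are C_0 ≅ Z^8, C_1 ≅ Z^24, C_2 ≅ Z^16.

The boundary map ∂_1: C_1 → C_0 is given by ∂[p,q] = [q] − [p]. For instance
  ∂dh = h − d.
The resulting 8×24 matrix has rank 7, and its Smith normal form has invariant factors (1,1,1,1,1,1,1).

Boundary ∂_2: C_2 → C_1 sends each 2-simplex [p,q,r] to [q,r] − [p,r] + [p,q]. For instance
  ∂egh = gh − eh + eg,
  ∂bch = ch − bh + bc.
As a 24×16 matrix over Z this has rank 15, with invariant factors (1,1,1,1,1,1,1,1,1,1,1,1,1,1,1).

Computing H_k = (kernel of ∂_k) / (image of ∂_{k+1}):

  H_0: rank C_0 − rank ∂_1 = 8 − 7 = 1, and the invariant factors of ∂_1 are all 1, so H_0 = Z.

H_0 = Z.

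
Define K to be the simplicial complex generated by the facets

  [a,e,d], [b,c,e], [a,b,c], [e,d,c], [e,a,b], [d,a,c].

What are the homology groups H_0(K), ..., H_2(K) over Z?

H_0 ≅ Z,  H_1 = 0,  H_2 ≅ Z.

We work with the vertex ordering a < b < c < d < e. The simplices of K, each written with vertices in increasing order, are:

  0-simplices (5): a, b, c, d, e
  1-simplices (9): ab, ac, ad, ae, bc, be, cd, ce, de
  2-simplices (6): abc, abe, acd, ade, bce, cde

giving chain groups C_0 ≅ Z^5, C_1 ≅ Z^9, C_2 ≅ Z^6.

The boundary map ∂_1: C_1 → C_0 sends each edge [p,q] (with p < q) to q − p.
The 5×9 boundary matrix has rank 4 and Smith normal form diag(1,1,1,1).

The boundary map ∂_2: C_2 → C_1 sends each 2-simplex [p,q,r] to [q,r] − [p,r] + [p,q]. For instance
  ∂bce = ce − be + bc,
  ∂abc = bc − ac + ab.
This gives a 9×6 integer matrix of rank 5; reducing to Smith normal form yields diagonal entries (1,1,1,1,1).

Now H_k = ker ∂_k / im ∂_{k+1}, so:

  H_0: rank C_0 − rank ∂_1 = 5 − 4 = 1, and the invariant factors of ∂_1 are all 1, so H_0 = Z.
  H_1: rank ker ∂_1 − rank ∂_2 = (9 − 4) − 5 = 0, and the invariant factors of ∂_2 are all 1, so H_1 = 0.
  H_2: rank ker ∂_2 − rank ∂_3 = (6 − 5) − 0 = 1, and there is no ∂_3, so H_2 = Z.

(K is a triangulation of the 2-sphere S^2.)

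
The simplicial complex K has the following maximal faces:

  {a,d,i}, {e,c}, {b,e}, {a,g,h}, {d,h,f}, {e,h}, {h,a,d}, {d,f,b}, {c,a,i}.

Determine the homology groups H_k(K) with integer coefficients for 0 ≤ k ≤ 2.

Take the total order a < b < c < d < e < f < g < h < i on the vertex set. Then K (dimension 2) consists of the simplices:

  0-simplices (9): a, b, c, d, e, f, g, h, i
  1-simplices (16): ac, ad, ag, ah, ai, bd, be, bf, ce, ci, df, dh, di, eh, fh, gh
  2-simplices (6): aci, adh, adi, agh, bdf, dfh

so the chain groups are C_0 ≅ Z^9, C_1 ≅ Z^16, C_2 ≅ Z^6.

Boundary ∂_1: C_1 → C_0 sends each edge [p,q] (with p < q) to q − p. For instance
  ∂bf = f − b.
The 9×16 boundary matrix has rank 8 and Smith normal form diag(1,1,1,1,1,1,1,1).

The boundary map ∂_2: C_2 → C_1 maps a triangle to the signed sum of its edges. For instance
  ∂adi = di − ai + ad,
  ∂agh = gh − ah + ag.
As a 16×6 matrix over Z this has rank 6, with invariant factors (1,1,1,1,1,1).

Now H_k = ker ∂_k / im ∂_{k+1}, so:

  H_0: rank C_0 − rank ∂_1 = 9 − 8 = 1, and the invariant factors of ∂_1 are all 1, so H_0 = Z.
  H_1: rank ker ∂_1 − rank ∂_2 = (16 − 8) − 6 = 2, and the invariant factors of ∂_2 are all 1, so H_1 = Z^2.
  H_2: rank ker ∂_2 − rank ∂_3 = (6 − 6) − 0 = 0, and there is no ∂_3, so H_2 = 0.

As a check, the Euler characteristic is 9 − 16 + 6 = -1, which agrees with 1 − 2 + 0 = -1.

H_0 ≅ Z,  H_1 ≅ Z^2,  H_2 = 0.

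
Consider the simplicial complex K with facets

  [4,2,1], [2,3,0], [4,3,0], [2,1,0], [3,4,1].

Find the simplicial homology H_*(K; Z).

K has 5 vertices, 10 edges, 5 triangles.
rank ∂_0 = 0, rank ∂_1 = 4 ⇒ b_0 = 5 − 0 − 4 = 1; all invariant factors of ∂_1 are 1 so no torsion. So H_0 ≅ Z.
rank ∂_1 = 4, rank ∂_2 = 5 ⇒ b_1 = 10 − 4 − 5 = 1; all invariant factors of ∂_2 are 1 so no torsion. So H_1 ≅ Z.
rank ∂_2 = 5, rank ∂_3 = 0 ⇒ b_2 = 5 − 5 − 0 = 0. So H_2 ≅ 0.

H_0 ≅ Z,  H_1 ≅ Z,  H_2 = 0.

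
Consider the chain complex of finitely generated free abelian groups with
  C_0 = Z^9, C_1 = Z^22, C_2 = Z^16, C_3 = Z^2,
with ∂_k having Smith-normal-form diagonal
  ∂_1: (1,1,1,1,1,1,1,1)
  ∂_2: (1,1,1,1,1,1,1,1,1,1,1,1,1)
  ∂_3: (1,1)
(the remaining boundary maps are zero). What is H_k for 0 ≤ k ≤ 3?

H_0: b_0 = 9 − 0 − 8 = 1; torsion from ∂_1 factors > 1: none. So H_0 ≅ Z.
H_1: b_1 = 22 − 8 − 13 = 1; torsion from ∂_2 factors > 1: none. So H_1 ≅ Z.
H_2: b_2 = 16 − 13 − 2 = 1; torsion from ∂_3 factors > 1: none. So H_2 ≅ Z.
H_3: b_3 = 2 − 2 − 0 = 0; torsion from ∂_4 factors > 1: none. So H_3 ≅ 0.

H_0 ≅ Z,  H_1 ≅ Z,  H_2 ≅ Z,  H_3 = 0.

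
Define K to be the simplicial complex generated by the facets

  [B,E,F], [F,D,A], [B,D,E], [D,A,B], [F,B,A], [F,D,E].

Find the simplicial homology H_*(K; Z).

H_0 ≅ Z,  H_1 = 0,  H_2 ≅ Z.

K has 5 vertices, 9 edges, 6 triangles.
rank ∂_0 = 0, rank ∂_1 = 4 ⇒ b_0 = 5 − 0 − 4 = 1; all invariant factors of ∂_1 are 1 so no torsion. So H_0 = Z.
rank ∂_1 = 4, rank ∂_2 = 5 ⇒ b_1 = 9 − 4 − 5 = 0; all invariant factors of ∂_2 are 1 so no torsion. So H_1 = 0.
rank ∂_2 = 5, rank ∂_3 = 0 ⇒ b_2 = 6 − 5 − 0 = 1. So H_2 = Z.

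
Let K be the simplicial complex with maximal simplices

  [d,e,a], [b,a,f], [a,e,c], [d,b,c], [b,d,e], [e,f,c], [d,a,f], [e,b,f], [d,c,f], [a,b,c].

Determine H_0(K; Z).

H_0 = Z.

Fix the vertex order a < b < c < d < e < f and write every simplex with vertices in increasing order. Then dim K = 2 and the simplices of K are:

  0-simplices (6): a, b, c, d, e, f
  1-simplices (15): ab, ac, ad, ae, af, bc, bd, be, bf, cd, ce, cf, de, df, ef
  2-simplices (10): abc, abf, ace, ade, adf, bcd, bde, bef, cdf, cef

Hence C_0 ≅ Z^6, C_1 ≅ Z^15, C_2 ≅ Z^10.

The boundary map ∂_1: C_1 → C_0 is given by ∂[p,q] = [q] − [p].
The resulting 6×15 matrix has rank 5, and its Smith normal form has invariant factors (1,1,1,1,1).

The boundary map ∂_2: C_2 → C_1 sends each 2-simplex [p,q,r] to [q,r] − [p,r] + [p,q]. For instance
  ∂ace = ce − ae + ac,
  ∂bef = ef − bf + be.
As a 15×10 matrix over Z this has rank 10, with invariant factors (1,1,1,1,1,1,1,1,1,2).

From H_k ≅ ker(∂_k) / im(∂_{k+1}) we obtain:

  H_0: rank C_0 − rank ∂_1 = 6 − 5 = 1, and the invariant factors of ∂_1 are all 1, so H_0 ≅ Z.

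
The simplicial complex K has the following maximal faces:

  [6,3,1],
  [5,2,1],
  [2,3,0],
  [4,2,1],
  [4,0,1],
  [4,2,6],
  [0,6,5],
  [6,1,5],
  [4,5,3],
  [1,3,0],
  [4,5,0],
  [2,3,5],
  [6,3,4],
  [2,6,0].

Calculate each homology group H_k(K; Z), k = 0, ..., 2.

Order the vertices as 0 < 1 < 2 < 3 < 4 < 5 < 6. Listing each simplex with vertices in this order, K has dimension 2 with simplices:

  0-simplices (7): [0], [1], [2], [3], [4], [5], [6]
  1-simplices (21): [0,1], [0,2], [0,3], [0,4], [0,5], [0,6], [1,2], [1,3], [1,4], [1,5], [1,6], [2,3], [2,4], [2,5], [2,6], [3,4], [3,5], [3,6], [4,5], [4,6], [5,6]
  2-simplices (14): [0,1,3], [0,1,4], [0,2,3], [0,2,6], [0,4,5], [0,5,6], [1,2,4], [1,2,5], [1,3,6], [1,5,6], [2,3,5], [2,4,6], [3,4,5], [3,4,6]

giving chain groups C_0 ≅ Z^7, C_1 ≅ Z^21, C_2 ≅ Z^14.

The boundary map ∂_1: C_1 → C_0 is given by ∂[p,q] = [q] − [p].
The resulting 7×21 matrix has rank 6, and its Smith normal form has invariant factors (1,1,1,1,1,1).

The boundary map ∂_2: C_2 → C_1 sends each 2-simplex [p,q,r] to [q,r] − [p,r] + [p,q]. For instance
  ∂[3,4,6] = [4,6] − [3,6] + [3,4],
  ∂[2,3,5] = [3,5] − [2,5] + [2,3].
The 21×14 boundary matrix has rank 13 and Smith normal form diag(1,1,1,1,1,1,1,1,1,1,1,1,1).

From H_k ≅ ker(∂_k) / im(∂_{k+1}) we obtain:

  H_0: rank C_0 − rank ∂_1 = 7 − 6 = 1, and the invariant factors of ∂_1 are all 1, so H_0 = Z.
  H_1: rank ker ∂_1 − rank ∂_2 = (21 − 6) − 13 = 2, and the invariant factors of ∂_2 are all 1, so H_1 = Z^2.
  H_2: rank ker ∂_2 − rank ∂_3 = (14 − 13) − 0 = 1, and there is no ∂_3, so H_2 = Z.

As a check, the Euler characteristic is 7 − 21 + 14 = 0, which agrees with 1 − 2 + 1 = 0.

H_0 = Z,  H_1 = Z^2,  H_2 = Z.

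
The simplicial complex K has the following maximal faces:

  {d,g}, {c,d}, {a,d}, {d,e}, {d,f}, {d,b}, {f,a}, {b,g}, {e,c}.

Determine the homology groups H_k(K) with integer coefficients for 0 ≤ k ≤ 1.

H_0 = Z,  H_1 = Z^3.

Fix the vertex order a < b < c < d < e < f < g and write every simplex with vertices in increasing order. Then dim K = 1 and the simplices of K are:

  0-simplices (7): a, b, c, d, e, f, g
  1-simplices (9): ad, af, bd, bg, cd, ce, de, df, dg

Hence C_0 ≅ Z^7, C_1 ≅ Z^9.

The boundary map ∂_1: C_1 → C_0 is given by ∂[p,q] = [q] − [p]. For instance
  ∂ce = e − c.
As a 7×9 matrix over Z this has rank 6, with invariant factors (1,1,1,1,1,1).

Computing H_k = (kernel of ∂_k) / (image of ∂_{k+1}):

  H_0: rank C_0 − rank ∂_1 = 7 − 6 = 1, and the invariant factors of ∂_1 are all 1, so H_0 ≅ Z.
  H_1: rank ker ∂_1 − rank ∂_2 = (9 − 6) − 0 = 3, and there is no ∂_2, so H_1 ≅ Z^3.

(K is a triangulation of a wedge of 3 circles.)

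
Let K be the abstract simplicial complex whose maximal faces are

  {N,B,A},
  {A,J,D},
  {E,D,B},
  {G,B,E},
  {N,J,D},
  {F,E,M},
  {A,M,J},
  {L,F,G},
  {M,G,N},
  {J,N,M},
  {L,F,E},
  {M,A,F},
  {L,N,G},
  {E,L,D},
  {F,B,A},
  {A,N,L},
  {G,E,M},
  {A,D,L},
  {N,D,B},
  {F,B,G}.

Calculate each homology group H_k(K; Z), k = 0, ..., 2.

H_0 = Z,  H_1 = Z ⊕ Z/2,  H_2 = 0.

K has 10 vertices, 30 edges, 20 triangles.
rank ∂_0 = 0, rank ∂_1 = 9 ⇒ b_0 = 10 − 0 − 9 = 1; all invariant factors of ∂_1 are 1 so no torsion. So H_0 ≅ Z.
rank ∂_1 = 9, rank ∂_2 = 20 ⇒ b_1 = 30 − 9 − 20 = 1; ∂_2 has invariant factor(s) [2] giving torsion. So H_1 ≅ Z ⊕ Z/2.
rank ∂_2 = 20, rank ∂_3 = 0 ⇒ b_2 = 20 − 20 − 0 = 0. So H_2 ≅ 0.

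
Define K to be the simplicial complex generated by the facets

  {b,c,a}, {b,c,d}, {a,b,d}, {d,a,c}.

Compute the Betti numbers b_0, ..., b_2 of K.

b_0 = 1, b_1 = 0, b_2 = 1.

Order the vertices as a < b < c < d. Listing each simplex with vertices in this order, K has dimension 2 with simplices:

  0-simplices (4): a, b, c, d
  1-simplices (6): ab, ac, ad, bc, bd, cd
  2-simplices (4): abc, abd, acd, bcd

so the chain groups are C_0 ≅ Z^4, C_1 ≅ Z^6, C_2 ≅ Z^4.

The boundary map ∂_1: C_1 → C_0 maps an edge to its endpoints' difference, ∂[p,q] = q − p. For instance
  ∂bd = d − b.
The resulting 4×6 matrix has rank 3, and its Smith normal form has invariant factors (1,1,1).

∂_2: C_2 → C_1 sends each 2-simplex [p,q,r] to [q,r] − [p,r] + [p,q]. For instance
  ∂bcd = cd − bd + bc,
  ∂acd = cd − ad + ac.
The resulting 6×4 matrix has rank 3, and its Smith normal form has invariant factors (1,1,1).

Reading off H_k = ker ∂_k / im ∂_{k+1}:

  H_0: rank C_0 − rank ∂_1 = 4 − 3 = 1, and the invariant factors of ∂_1 are all 1, so H_0 = Z.
  H_1: rank ker ∂_1 − rank ∂_2 = (6 − 3) − 3 = 0, and the invariant factors of ∂_2 are all 1, so H_1 = 0.
  H_2: rank ker ∂_2 − rank ∂_3 = (4 − 3) − 0 = 1, and there is no ∂_3, so H_2 = Z.

Hence the Betti numbers are b_0 = 1, b_1 = 0, b_2 = 1.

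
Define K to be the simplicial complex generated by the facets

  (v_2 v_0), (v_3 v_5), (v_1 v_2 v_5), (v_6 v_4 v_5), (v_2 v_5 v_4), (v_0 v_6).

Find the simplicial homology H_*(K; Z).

H_0 = Z,  H_1 = Z,  H_2 = 0.

We work with the vertex ordering v_0 < v_1 < v_2 < v_3 < v_4 < v_5 < v_6. The simplices of K, each written with vertices in increasing order, are:

  0-simplices (7): [v_0], [v_1], [v_2], [v_3], [v_4], [v_5], [v_6]
  1-simplices (10): [v_0,v_2], [v_0,v_6], [v_1,v_2], [v_1,v_5], [v_2,v_4], [v_2,v_5], [v_3,v_5], [v_4,v_5], [v_4,v_6], [v_5,v_6]
  2-simplices (3): [v_1,v_2,v_5], [v_2,v_4,v_5], [v_4,v_5,v_6]

giving chain groups C_0 ≅ Z^7, C_1 ≅ Z^10, C_2 ≅ Z^3.

The boundary map ∂_1: C_1 → C_0 is given by ∂[p,q] = [q] − [p]. For instance
  ∂[v_1,v_2] = [v_2] − [v_1].
The resulting 7×10 matrix has rank 6, and its Smith normal form has invariant factors (1,1,1,1,1,1).

The boundary map ∂_2: C_2 → C_1 acts by ∂[p,q,r] = [q,r] − [p,r] + [p,q]. For instance
  ∂[v_1,v_2,v_5] = [v_2,v_5] − [v_1,v_5] + [v_1,v_2],
  ∂[v_4,v_5,v_6] = [v_5,v_6] − [v_4,v_6] + [v_4,v_5].
As a 10×3 matrix over Z this has rank 3, with invariant factors (1,1,1).

Computing H_k = (kernel of ∂_k) / (image of ∂_{k+1}):

  H_0: rank C_0 − rank ∂_1 = 7 − 6 = 1, and the invariant factors of ∂_1 are all 1, so H_0 = Z.
  H_1: rank ker ∂_1 − rank ∂_2 = (10 − 6) − 3 = 1, and the invariant factors of ∂_2 are all 1, so H_1 = Z.
  H_2: rank ker ∂_2 − rank ∂_3 = (3 − 3) − 0 = 0, and there is no ∂_3, so H_2 = 0.

As a check, the Euler characteristic is 7 − 10 + 3 = 0, which agrees with 1 − 1 + 0 = 0.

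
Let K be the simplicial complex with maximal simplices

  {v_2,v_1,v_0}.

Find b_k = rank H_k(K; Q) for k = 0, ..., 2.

We work with the vertex ordering v_0 < v_1 < v_2. The simplices of K, each written with vertices in increasing order, are:

  0-simplices (3): [v_0], [v_1], [v_2]
  1-simplices (3): [v_0,v_1], [v_0,v_2], [v_1,v_2]
  2-simplices (1): [v_0,v_1,v_2]

giving chain groups C_0 ≅ Z^3, C_1 ≅ Z^3, C_2 ≅ Z^1.

Boundary ∂_1: C_1 → C_0 maps an edge to its endpoints' difference, ∂[p,q] = q − p.
This gives a 3×3 integer matrix of rank 2; reducing to Smith normal form yields diagonal entries (1,1).

Boundary ∂_2: C_2 → C_1 sends each 2-simplex [p,q,r] to [q,r] − [p,r] + [p,q]. For instance
  ∂[v_0,v_1,v_2] = [v_1,v_2] − [v_0,v_2] + [v_0,v_1].
The 3×1 boundary matrix has rank 1 and Smith normal form diag(1).

Reading off H_k = ker ∂_k / im ∂_{k+1}:

  H_0: rank C_0 − rank ∂_1 = 3 − 2 = 1, and the invariant factors of ∂_1 are all 1, so H_0 ≅ Z.
  H_1: rank ker ∂_1 − rank ∂_2 = (3 − 2) − 1 = 0, and the invariant factors of ∂_2 are all 1, so H_1 ≅ 0.
  H_2: rank ker ∂_2 − rank ∂_3 = (1 − 1) − 0 = 0, and there is no ∂_3, so H_2 ≅ 0.

Hence the Betti numbers are b_0 = 1, b_1 = 0, b_2 = 0.

b_0 = 1, b_1 = 0, b_2 = 0.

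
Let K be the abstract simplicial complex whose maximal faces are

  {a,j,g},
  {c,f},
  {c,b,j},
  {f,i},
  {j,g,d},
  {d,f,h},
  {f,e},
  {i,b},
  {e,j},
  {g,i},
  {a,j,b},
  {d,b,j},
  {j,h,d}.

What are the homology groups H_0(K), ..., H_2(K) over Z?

Fix the vertex order a < b < c < d < e < f < g < h < i < j and write every simplex with vertices in increasing order. Then dim K = 2 and the simplices of K are:

  0-simplices (10): a, b, c, d, e, f, g, h, i, j
  1-simplices (20): ab, ag, aj, bc, bd, bi, bj, cf, cj, df, dg, dh, dj, ef, ej, fh, fi, gi, gj, hj
  2-simplices (7): abj, agj, bcj, bdj, dfh, dgj, dhj

so the chain groups are C_0 ≅ Z^10, C_1 ≅ Z^20, C_2 ≅ Z^7.

∂_1: C_1 → C_0 maps an edge to its endpoints' difference, ∂[p,q] = q − p. For instance
  ∂bc = c − b.
As a 10×20 matrix over Z this has rank 9, with invariant factors (1,1,1,1,1,1,1,1,1).

∂_2: C_2 → C_1 acts by ∂[p,q,r] = [q,r] − [p,r] + [p,q]. For instance
  ∂abj = bj − aj + ab,
  ∂bdj = dj − bj + bd.
The 20×7 boundary matrix has rank 7 and Smith normal form diag(1,1,1,1,1,1,1).

Now H_k = ker ∂_k / im ∂_{k+1}, so:

  H_0: rank C_0 − rank ∂_1 = 10 − 9 = 1, and the invariant factors of ∂_1 are all 1, so H_0 = Z.
  H_1: rank ker ∂_1 − rank ∂_2 = (20 − 9) − 7 = 4, and the invariant factors of ∂_2 are all 1, so H_1 = Z^4.
  H_2: rank ker ∂_2 − rank ∂_3 = (7 − 7) − 0 = 0, and there is no ∂_3, so H_2 = 0.

H_0 ≅ Z,  H_1 ≅ Z^4,  H_2 = 0.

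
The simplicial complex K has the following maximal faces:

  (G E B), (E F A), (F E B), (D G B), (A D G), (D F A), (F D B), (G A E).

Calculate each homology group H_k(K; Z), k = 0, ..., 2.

H_0 ≅ Z,  H_1 = 0,  H_2 ≅ Z.

K has 6 vertices, 12 edges, 8 triangles.
rank ∂_0 = 0, rank ∂_1 = 5 ⇒ b_0 = 6 − 0 − 5 = 1; all invariant factors of ∂_1 are 1 so no torsion. So H_0 = Z.
rank ∂_1 = 5, rank ∂_2 = 7 ⇒ b_1 = 12 − 5 − 7 = 0; all invariant factors of ∂_2 are 1 so no torsion. So H_1 = 0.
rank ∂_2 = 7, rank ∂_3 = 0 ⇒ b_2 = 8 − 7 − 0 = 1. So H_2 = Z.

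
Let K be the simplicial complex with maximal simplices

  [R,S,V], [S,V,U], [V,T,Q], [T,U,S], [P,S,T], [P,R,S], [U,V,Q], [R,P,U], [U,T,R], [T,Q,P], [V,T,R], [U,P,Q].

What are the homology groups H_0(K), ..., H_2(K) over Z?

Order the vertices as P < Q < R < S < T < U < V. Listing each simplex with vertices in this order, K has dimension 2 with simplices:

  0-simplices (7): P, Q, R, S, T, U, V
  1-simplices (18): PQ, PR, PS, PT, PU, QT, QU, QV, RS, RT, RU, RV, ST, SU, SV, TU, TV, UV
  2-simplices (12): PQT, PQU, PRS, PRU, PST, QTV, QUV, RSV, RTU, RTV, STU, SUV

giving chain groups C_0 ≅ Z^7, C_1 ≅ Z^18, C_2 ≅ Z^12.

The boundary map ∂_1: C_1 → C_0 is given by ∂[p,q] = [q] − [p]. For instance
  ∂PU = U − P.
This gives a 7×18 integer matrix of rank 6; reducing to Smith normal form yields diagonal entries (1,1,1,1,1,1).

Boundary ∂_2: C_2 → C_1 sends each 2-simplex [p,q,r] to [q,r] − [p,r] + [p,q]. For instance
  ∂QTV = TV − QV + QT,
  ∂SUV = UV − SV + SU.
As a 18×12 matrix over Z this has rank 12, with invariant factors (1,1,1,1,1,1,1,1,1,1,1,2).

From H_k ≅ ker(∂_k) / im(∂_{k+1}) we obtain:

  H_0: rank C_0 − rank ∂_1 = 7 − 6 = 1, and the invariant factors of ∂_1 are all 1, so H_0 = Z.
  H_1: rank ker ∂_1 − rank ∂_2 = (18 − 6) − 12 = 0, and ∂_2 has invariant factor 2 > 1, so H_1 = Z/2.
  H_2: rank ker ∂_2 − rank ∂_3 = (12 − 12) − 0 = 0, and there is no ∂_3, so H_2 = 0.

(K is a triangulation of the real projective plane RP^2.)

H_0 = Z,  H_1 = Z/2,  H_2 = 0.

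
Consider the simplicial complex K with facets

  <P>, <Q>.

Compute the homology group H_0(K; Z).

H_0 = Z^2.

Fix the vertex order P < Q and write every simplex with vertices in increasing order. Then dim K = 0 and the simplices of K are:

  0-simplices (2): P, Q

so the chain groups are C_0 ≅ Z^2.

Reading off H_k = ker ∂_k / im ∂_{k+1}:

  H_0: rank C_0 − rank ∂_1 = 2 − 0 = 2, and there is no ∂_1, so H_0 = Z^2.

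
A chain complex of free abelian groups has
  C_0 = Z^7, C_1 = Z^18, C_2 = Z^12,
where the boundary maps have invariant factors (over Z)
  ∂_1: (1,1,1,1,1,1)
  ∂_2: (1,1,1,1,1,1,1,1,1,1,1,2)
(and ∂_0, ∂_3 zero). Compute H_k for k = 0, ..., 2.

H_0 = Z,  H_1 = Z/2Z,  H_2 = 0.

H_0: b_0 = 7 − 0 − 6 = 1; torsion from ∂_1 factors > 1: none. So H_0 = Z.
H_1: b_1 = 18 − 6 − 12 = 0; torsion from ∂_2 factors > 1: [2]. So H_1 = Z/2Z.
H_2: b_2 = 12 − 12 − 0 = 0; torsion from ∂_3 factors > 1: none. So H_2 = 0.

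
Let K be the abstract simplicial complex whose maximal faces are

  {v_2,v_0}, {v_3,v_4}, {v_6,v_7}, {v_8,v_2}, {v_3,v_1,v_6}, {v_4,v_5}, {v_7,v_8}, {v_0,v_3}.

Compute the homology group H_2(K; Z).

H_2 ≅ 0.

Order the vertices as v_0 < v_1 < v_2 < v_3 < v_4 < v_5 < v_6 < v_7 < v_8. Listing each simplex with vertices in this order, K has dimension 2 with simplices:

  0-simplices (9): [v_0], [v_1], [v_2], [v_3], [v_4], [v_5], [v_6], [v_7], [v_8]
  1-simplices (10): [v_0,v_2], [v_0,v_3], [v_1,v_3], [v_1,v_6], [v_2,v_8], [v_3,v_4], [v_3,v_6], [v_4,v_5], [v_6,v_7], [v_7,v_8]
  2-simplices (1): [v_1,v_3,v_6]

Hence C_0 ≅ Z^9, C_1 ≅ Z^10, C_2 ≅ Z^1.

∂_1: C_1 → C_0 maps an edge to its endpoints' difference, ∂[p,q] = q − p.
This gives a 9×10 integer matrix of rank 8; reducing to Smith normal form yields diagonal entries (1,1,1,1,1,1,1,1).

The boundary map ∂_2: C_2 → C_1 acts by ∂[p,q,r] = [q,r] − [p,r] + [p,q]. For instance
  ∂[v_1,v_3,v_6] = [v_3,v_6] − [v_1,v_6] + [v_1,v_3].
The 10×1 boundary matrix has rank 1 and Smith normal form diag(1).

Reading off H_k = ker ∂_k / im ∂_{k+1}:

  H_2: rank ker ∂_2 − rank ∂_3 = (1 − 1) − 0 = 0, and there is no ∂_3, so H_2 ≅ 0.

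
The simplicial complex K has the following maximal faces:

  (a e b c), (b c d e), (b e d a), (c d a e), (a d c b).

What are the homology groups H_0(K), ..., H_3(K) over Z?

H_0 = Z,  H_1 = 0,  H_2 = 0,  H_3 = Z.

Order the vertices as a < b < c < d < e. Listing each simplex with vertices in this order, K has dimension 3 with simplices:

  0-simplices (5): a, b, c, d, e
  1-simplices (10): ab, ac, ad, ae, bc, bd, be, cd, ce, de
  2-simplices (10): abc, abd, abe, acd, ace, ade, bcd, bce, bde, cde
  3-simplices (5): abcd, abce, abde, acde, bcde

so the chain groups are C_0 ≅ Z^5, C_1 ≅ Z^10, C_2 ≅ Z^10, C_3 ≅ Z^5.

∂_1: C_1 → C_0 maps an edge to its endpoints' difference, ∂[p,q] = q − p.
As a 5×10 matrix over Z this has rank 4, with invariant factors (1,1,1,1).

Boundary ∂_2: C_2 → C_1 acts by ∂[p,q,r] = [q,r] − [p,r] + [p,q]. For instance
  ∂ade = de − ae + ad,
  ∂abc = bc − ac + ab.
This gives a 10×10 integer matrix of rank 6; reducing to Smith normal form yields diagonal entries (1,1,1,1,1,1).

The boundary map ∂_3: C_3 → C_2 sends each 3-simplex σ to the alternating sum Σ_i (−1)^i (σ with its i-th vertex removed). For instance
  ∂bcde = cde − bde + bce − bcd,
  ∂acde = cde − ade + ace − acd.
As a 10×5 matrix over Z this has rank 4, with invariant factors (1,1,1,1).

Reading off H_k = ker ∂_k / im ∂_{k+1}:

  H_0: rank C_0 − rank ∂_1 = 5 − 4 = 1, and the invariant factors of ∂_1 are all 1, so H_0 ≅ Z.
  H_1: rank ker ∂_1 − rank ∂_2 = (10 − 4) − 6 = 0, and the invariant factors of ∂_2 are all 1, so H_1 ≅ 0.
  H_2: rank ker ∂_2 − rank ∂_3 = (10 − 6) − 4 = 0, and the invariant factors of ∂_3 are all 1, so H_2 ≅ 0.
  H_3: rank ker ∂_3 − rank ∂_4 = (5 − 4) − 0 = 1, and there is no ∂_4, so H_3 ≅ Z.

As a check, the Euler characteristic is 5 − 10 + 10 − 5 = 0, which agrees with 1 − 0 + 0 − 1 = 0.
(K is a triangulation of the 3-sphere S^3.)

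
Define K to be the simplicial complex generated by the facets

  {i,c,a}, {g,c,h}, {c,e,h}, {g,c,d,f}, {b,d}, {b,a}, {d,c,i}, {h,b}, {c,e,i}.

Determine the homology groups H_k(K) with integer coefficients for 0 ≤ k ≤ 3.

Order the vertices as a < b < c < d < e < f < g < h < i. Listing each simplex with vertices in this order, K has dimension 3 with simplices:

  0-simplices (9): a, b, c, d, e, f, g, h, i
  1-simplices (18): ab, ac, ai, bd, bh, cd, ce, cf, cg, ch, ci, df, dg, di, eh, ei, fg, gh
  2-simplices (9): aci, cdf, cdg, cdi, ceh, cei, cfg, cgh, dfg
  3-simplices (1): cdfg

Hence C_0 ≅ Z^9, C_1 ≅ Z^18, C_2 ≅ Z^9, C_3 ≅ Z^1.

Boundary ∂_1: C_1 → C_0 maps an edge to its endpoints' difference, ∂[p,q] = q − p.
The resulting 9×18 matrix has rank 8, and its Smith normal form has invariant factors (1,1,1,1,1,1,1,1).

The boundary map ∂_2: C_2 → C_1 maps a triangle to the signed sum of its edges. For instance
  ∂aci = ci − ai + ac,
  ∂cfg = fg − cg + cf.
This gives a 18×9 integer matrix of rank 8; reducing to Smith normal form yields diagonal entries (1,1,1,1,1,1,1,1).

The boundary map ∂_3: C_3 → C_2 sends each 3-simplex σ to the alternating sum Σ_i (−1)^i (σ with its i-th vertex removed). For instance
  ∂cdfg = dfg − cfg + cdg − cdf.
As a 9×1 matrix over Z this has rank 1, with invariant factors (1).

Now H_k = ker ∂_k / im ∂_{k+1}, so:

  H_0: rank C_0 − rank ∂_1 = 9 − 8 = 1, and the invariant factors of ∂_1 are all 1, so H_0 ≅ Z.
  H_1: rank ker ∂_1 − rank ∂_2 = (18 − 8) − 8 = 2, and the invariant factors of ∂_2 are all 1, so H_1 ≅ Z^2.
  H_2: rank ker ∂_2 − rank ∂_3 = (9 − 8) − 1 = 0, and the invariant factors of ∂_3 are all 1, so H_2 ≅ 0.
  H_3: rank ker ∂_3 − rank ∂_4 = (1 − 1) − 0 = 0, and there is no ∂_4, so H_3 ≅ 0.

H_0 = Z,  H_1 = Z^2,  H_2 = 0,  H_3 = 0.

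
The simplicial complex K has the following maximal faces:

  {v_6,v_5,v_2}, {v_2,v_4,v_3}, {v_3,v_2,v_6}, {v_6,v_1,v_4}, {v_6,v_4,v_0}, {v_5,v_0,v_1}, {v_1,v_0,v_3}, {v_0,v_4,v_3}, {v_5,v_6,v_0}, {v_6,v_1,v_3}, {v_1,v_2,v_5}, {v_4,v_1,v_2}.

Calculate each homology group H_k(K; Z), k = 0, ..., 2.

H_0 = Z,  H_1 = Z/2Z,  H_2 = 0.

Take the total order v_0 < v_1 < v_2 < v_3 < v_4 < v_5 < v_6 on the vertex set. Then K (dimension 2) consists of the simplices:

  0-simplices (7): [v_0], [v_1], [v_2], [v_3], [v_4], [v_5], [v_6]
  1-simplices (18): (18 of them)
  2-simplices (12): (12 of them)

Hence C_0 ≅ Z^7, C_1 ≅ Z^18, C_2 ≅ Z^12.

The boundary map ∂_1: C_1 → C_0 is given by ∂[p,q] = [q] − [p]. For instance
  ∂[v_2,v_5] = [v_5] − [v_2].
This gives a 7×18 integer matrix of rank 6; reducing to Smith normal form yields diagonal entries (1,1,1,1,1,1).

The boundary map ∂_2: C_2 → C_1 acts by ∂[p,q,r] = [q,r] − [p,r] + [p,q]. For instance
  ∂[v_0,v_3,v_4] = [v_3,v_4] − [v_0,v_4] + [v_0,v_3],
  ∂[v_1,v_3,v_6] = [v_3,v_6] − [v_1,v_6] + [v_1,v_3].
The resulting 18×12 matrix has rank 12, and its Smith normal form has invariant factors (1,1,1,1,1,1,1,1,1,1,1,2).

Reading off H_k = ker ∂_k / im ∂_{k+1}:

  H_0: rank C_0 − rank ∂_1 = 7 − 6 = 1, and the invariant factors of ∂_1 are all 1, so H_0 = Z.
  H_1: rank ker ∂_1 − rank ∂_2 = (18 − 6) − 12 = 0, and ∂_2 has invariant factor 2 > 1, so H_1 = Z/2Z.
  H_2: rank ker ∂_2 − rank ∂_3 = (12 − 12) − 0 = 0, and there is no ∂_3, so H_2 = 0.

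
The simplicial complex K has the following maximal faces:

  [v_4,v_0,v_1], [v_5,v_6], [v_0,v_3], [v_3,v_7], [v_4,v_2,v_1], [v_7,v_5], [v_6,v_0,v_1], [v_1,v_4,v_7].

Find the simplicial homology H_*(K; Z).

Order the vertices as v_0 < v_1 < v_2 < v_3 < v_4 < v_5 < v_6 < v_7. Listing each simplex with vertices in this order, K has dimension 2 with simplices:

  0-simplices (8): [v_0], [v_1], [v_2], [v_3], [v_4], [v_5], [v_6], [v_7]
  1-simplices (13): [v_0,v_1], [v_0,v_3], [v_0,v_4], [v_0,v_6], [v_1,v_2], [v_1,v_4], [v_1,v_6], [v_1,v_7], [v_2,v_4], [v_3,v_7], [v_4,v_7], [v_5,v_6], [v_5,v_7]
  2-simplices (4): [v_0,v_1,v_4], [v_0,v_1,v_6], [v_1,v_2,v_4], [v_1,v_4,v_7]

Hence C_0 ≅ Z^8, C_1 ≅ Z^13, C_2 ≅ Z^4.

Boundary ∂_1: C_1 → C_0 is given by ∂[p,q] = [q] − [p].
The resulting 8×13 matrix has rank 7, and its Smith normal form has invariant factors (1,1,1,1,1,1,1).

∂_2: C_2 → C_1 acts by ∂[p,q,r] = [q,r] − [p,r] + [p,q]. For instance
  ∂[v_0,v_1,v_4] = [v_1,v_4] − [v_0,v_4] + [v_0,v_1],
  ∂[v_1,v_2,v_4] = [v_2,v_4] − [v_1,v_4] + [v_1,v_2].
This gives a 13×4 integer matrix of rank 4; reducing to Smith normal form yields diagonal entries (1,1,1,1).

Now H_k = ker ∂_k / im ∂_{k+1}, so:

  H_0: rank C_0 − rank ∂_1 = 8 − 7 = 1, and the invariant factors of ∂_1 are all 1, so H_0 = Z.
  H_1: rank ker ∂_1 − rank ∂_2 = (13 − 7) − 4 = 2, and the invariant factors of ∂_2 are all 1, so H_1 = Z^2.
  H_2: rank ker ∂_2 − rank ∂_3 = (4 − 4) − 0 = 0, and there is no ∂_3, so H_2 = 0.

As a check, the Euler characteristic is 8 − 13 + 4 = -1, which agrees with 1 − 2 + 0 = -1.

H_0 ≅ Z,  H_1 ≅ Z^2,  H_2 = 0.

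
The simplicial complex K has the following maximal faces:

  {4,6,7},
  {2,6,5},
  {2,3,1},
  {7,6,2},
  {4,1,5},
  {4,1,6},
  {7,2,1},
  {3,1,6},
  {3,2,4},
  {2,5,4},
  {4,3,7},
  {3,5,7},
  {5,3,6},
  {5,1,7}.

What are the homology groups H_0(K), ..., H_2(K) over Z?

Take the total order 1 < 2 < 3 < 4 < 5 < 6 < 7 on the vertex set. Then K (dimension 2) consists of the simplices:

  0-simplices (7): [1], [2], [3], [4], [5], [6], [7]
  1-simplices (21): [1,2], [1,3], [1,4], [1,5], [1,6], [1,7], [2,3], [2,4], [2,5], [2,6], [2,7], [3,4], [3,5], [3,6], [3,7], [4,5], [4,6], [4,7], [5,6], [5,7], [6,7]
  2-simplices (14): [1,2,3], [1,2,7], [1,3,6], [1,4,5], [1,4,6], [1,5,7], [2,3,4], [2,4,5], [2,5,6], [2,6,7], [3,4,7], [3,5,6], [3,5,7], [4,6,7]

Hence C_0 ≅ Z^7, C_1 ≅ Z^21, C_2 ≅ Z^14.

Boundary ∂_1: C_1 → C_0 is given by ∂[p,q] = [q] − [p]. For instance
  ∂[1,4] = [4] − [1].
This gives a 7×21 integer matrix of rank 6; reducing to Smith normal form yields diagonal entries (1,1,1,1,1,1).

Boundary ∂_2: C_2 → C_1 maps a triangle to the signed sum of its edges. For instance
  ∂[4,6,7] = [6,7] − [4,7] + [4,6],
  ∂[1,4,6] = [4,6] − [1,6] + [1,4].
As a 21×14 matrix over Z this has rank 13, with invariant factors (1,1,1,1,1,1,1,1,1,1,1,1,1).

Reading off H_k = ker ∂_k / im ∂_{k+1}:

  H_0: rank C_0 − rank ∂_1 = 7 − 6 = 1, and the invariant factors of ∂_1 are all 1, so H_0 = Z.
  H_1: rank ker ∂_1 − rank ∂_2 = (21 − 6) − 13 = 2, and the invariant factors of ∂_2 are all 1, so H_1 = Z^2.
  H_2: rank ker ∂_2 − rank ∂_3 = (14 − 13) − 0 = 1, and there is no ∂_3, so H_2 = Z.

(K is a triangulation of the torus T^2.)

H_0 ≅ Z,  H_1 ≅ Z^2,  H_2 ≅ Z.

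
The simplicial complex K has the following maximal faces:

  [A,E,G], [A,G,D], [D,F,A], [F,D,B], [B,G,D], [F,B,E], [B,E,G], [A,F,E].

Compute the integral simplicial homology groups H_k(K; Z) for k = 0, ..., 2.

H_0 ≅ Z,  H_1 = 0,  H_2 ≅ Z.

We work with the vertex ordering A < B < D < E < F < G. The simplices of K, each written with vertices in increasing order, are:

  0-simplices (6): A, B, D, E, F, G
  1-simplices (12): AD, AE, AF, AG, BD, BE, BF, BG, DF, DG, EF, EG
  2-simplices (8): ADF, ADG, AEF, AEG, BDF, BDG, BEF, BEG

giving chain groups C_0 ≅ Z^6, C_1 ≅ Z^12, C_2 ≅ Z^8.

The boundary map ∂_1: C_1 → C_0 is given by ∂[p,q] = [q] − [p]. For instance
  ∂DG = G − D.
The resulting 6×12 matrix has rank 5, and its Smith normal form has invariant factors (1,1,1,1,1).

The boundary map ∂_2: C_2 → C_1 maps a triangle to the signed sum of its edges. For instance
  ∂BDG = DG − BG + BD,
  ∂AEF = EF − AF + AE.
This gives a 12×8 integer matrix of rank 7; reducing to Smith normal form yields diagonal entries (1,1,1,1,1,1,1).

From H_k ≅ ker(∂_k) / im(∂_{k+1}) we obtain:

  H_0: rank C_0 − rank ∂_1 = 6 − 5 = 1, and the invariant factors of ∂_1 are all 1, so H_0 ≅ Z.
  H_1: rank ker ∂_1 − rank ∂_2 = (12 − 5) − 7 = 0, and the invariant factors of ∂_2 are all 1, so H_1 ≅ 0.
  H_2: rank ker ∂_2 − rank ∂_3 = (8 − 7) − 0 = 1, and there is no ∂_3, so H_2 ≅ Z.

As a check, the Euler characteristic is 6 − 12 + 8 = 2, which agrees with 1 − 0 + 1 = 2.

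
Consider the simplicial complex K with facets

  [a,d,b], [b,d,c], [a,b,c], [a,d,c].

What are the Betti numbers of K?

b_0 = 1, b_1 = 0, b_2 = 1.

Fix the vertex order a < b < c < d and write every simplex with vertices in increasing order. Then dim K = 2 and the simplices of K are:

  0-simplices (4): a, b, c, d
  1-simplices (6): ab, ac, ad, bc, bd, cd
  2-simplices (4): abc, abd, acd, bcd

giving chain groups C_0 ≅ Z^4, C_1 ≅ Z^6, C_2 ≅ Z^4.

The boundary map ∂_1: C_1 → C_0 maps an edge to its endpoints' difference, ∂[p,q] = q − p. For instance
  ∂cd = d − c.
This gives a 4×6 integer matrix of rank 3; reducing to Smith normal form yields diagonal entries (1,1,1).

Boundary ∂_2: C_2 → C_1 maps a triangle to the signed sum of its edges. For instance
  ∂abc = bc − ac + ab,
  ∂abd = bd − ad + ab.
The 6×4 boundary matrix has rank 3 and Smith normal form diag(1,1,1).

Now H_k = ker ∂_k / im ∂_{k+1}, so:

  H_0: rank C_0 − rank ∂_1 = 4 − 3 = 1, and the invariant factors of ∂_1 are all 1, so H_0 = Z.
  H_1: rank ker ∂_1 − rank ∂_2 = (6 − 3) − 3 = 0, and the invariant factors of ∂_2 are all 1, so H_1 = 0.
  H_2: rank ker ∂_2 − rank ∂_3 = (4 − 3) − 0 = 1, and there is no ∂_3, so H_2 = Z.

(K is a triangulation of the 2-sphere S^2.)

Hence the Betti numbers are b_0 = 1, b_1 = 0, b_2 = 1.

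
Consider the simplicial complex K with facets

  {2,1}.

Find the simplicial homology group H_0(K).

Fix the vertex order 1 < 2 and write every simplex with vertices in increasing order. Then dim K = 1 and the simplices of K are:

  0-simplices (2): [1], [2]
  1-simplices (1): [1,2]

Hence C_0 ≅ Z^2, C_1 ≅ Z^1.

Boundary ∂_1: C_1 → C_0 sends each edge [p,q] (with p < q) to q − p.
The resulting 2×1 matrix has rank 1, and its Smith normal form has invariant factors (1).

Computing H_k = (kernel of ∂_k) / (image of ∂_{k+1}):

  H_0: rank C_0 − rank ∂_1 = 2 − 1 = 1, and the invariant factors of ∂_1 are all 1, so H_0 ≅ Z.

(K is a triangulation of the 1-simplex.)

H_0 = Z.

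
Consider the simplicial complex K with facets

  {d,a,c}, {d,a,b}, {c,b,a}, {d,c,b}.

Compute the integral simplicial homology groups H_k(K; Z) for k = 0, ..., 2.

H_0 = Z,  H_1 = 0,  H_2 = Z.

Order the vertices as a < b < c < d. Listing each simplex with vertices in this order, K has dimension 2 with simplices:

  0-simplices (4): a, b, c, d
  1-simplices (6): ab, ac, ad, bc, bd, cd
  2-simplices (4): abc, abd, acd, bcd

Hence C_0 ≅ Z^4, C_1 ≅ Z^6, C_2 ≅ Z^4.

The boundary map ∂_1: C_1 → C_0 sends each edge [p,q] (with p < q) to q − p.
As a 4×6 matrix over Z this has rank 3, with invariant factors (1,1,1).

The boundary map ∂_2: C_2 → C_1 maps a triangle to the signed sum of its edges. For instance
  ∂acd = cd − ad + ac,
  ∂abc = bc − ac + ab.
This gives a 6×4 integer matrix of rank 3; reducing to Smith normal form yields diagonal entries (1,1,1).

Reading off H_k = ker ∂_k / im ∂_{k+1}:

  H_0: rank C_0 − rank ∂_1 = 4 − 3 = 1, and the invariant factors of ∂_1 are all 1, so H_0 ≅ Z.
  H_1: rank ker ∂_1 − rank ∂_2 = (6 − 3) − 3 = 0, and the invariant factors of ∂_2 are all 1, so H_1 ≅ 0.
  H_2: rank ker ∂_2 − rank ∂_3 = (4 − 3) − 0 = 1, and there is no ∂_3, so H_2 ≅ Z.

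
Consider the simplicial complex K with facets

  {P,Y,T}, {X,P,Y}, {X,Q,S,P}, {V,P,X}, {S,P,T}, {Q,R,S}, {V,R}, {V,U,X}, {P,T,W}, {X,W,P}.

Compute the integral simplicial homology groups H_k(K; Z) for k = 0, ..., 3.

Take the total order P < Q < R < S < T < U < V < W < X < Y on the vertex set. Then K (dimension 3) consists of the simplices:

  0-simplices (10): P, Q, R, S, T, U, V, W, X, Y
  1-simplices (21): PQ, PS, PT, PV, PW, PX, PY, QR, QS, QX, RS, RV, ST, SX, TW, TY, UV, UX, VX, WX, XY
  2-simplices (12): PQS, PQX, PST, PSX, PTW, PTY, PVX, PWX, PXY, QRS, QSX, UVX
  3-simplices (1): PQSX

Hence C_0 ≅ Z^10, C_1 ≅ Z^21, C_2 ≅ Z^12, C_3 ≅ Z^1.

∂_1: C_1 → C_0 sends each edge [p,q] (with p < q) to q − p. For instance
  ∂PV = V − P.
This gives a 10×21 integer matrix of rank 9; reducing to Smith normal form yields diagonal entries (1,1,1,1,1,1,1,1,1).

∂_2: C_2 → C_1 sends each 2-simplex [p,q,r] to [q,r] − [p,r] + [p,q]. For instance
  ∂QRS = RS − QS + QR,
  ∂PQX = QX − PX + PQ.
This gives a 21×12 integer matrix of rank 11; reducing to Smith normal form yields diagonal entries (1,1,1,1,1,1,1,1,1,1,1).

The boundary map ∂_3: C_3 → C_2 sends each 3-simplex σ to the alternating sum Σ_i (−1)^i (σ with its i-th vertex removed). For instance
  ∂PQSX = QSX − PSX + PQX − PQS.
As a 12×1 matrix over Z this has rank 1, with invariant factors (1).

From H_k ≅ ker(∂_k) / im(∂_{k+1}) we obtain:

  H_0: rank C_0 − rank ∂_1 = 10 − 9 = 1, and the invariant factors of ∂_1 are all 1, so H_0 = Z.
  H_1: rank ker ∂_1 − rank ∂_2 = (21 − 9) − 11 = 1, and the invariant factors of ∂_2 are all 1, so H_1 = Z.
  H_2: rank ker ∂_2 − rank ∂_3 = (12 − 11) − 1 = 0, and the invariant factors of ∂_3 are all 1, so H_2 = 0.
  H_3: rank ker ∂_3 − rank ∂_4 = (1 − 1) − 0 = 0, and there is no ∂_4, so H_3 = 0.

As a check, the Euler characteristic is 10 − 21 + 12 − 1 = 0, which agrees with 1 − 1 + 0 − 0 = 0.

H_0 ≅ Z,  H_1 ≅ Z,  H_2 = 0,  H_3 = 0.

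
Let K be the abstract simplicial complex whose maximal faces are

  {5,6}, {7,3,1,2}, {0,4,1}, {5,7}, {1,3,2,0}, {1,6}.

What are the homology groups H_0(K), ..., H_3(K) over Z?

Take the total order 0 < 1 < 2 < 3 < 4 < 5 < 6 < 7 on the vertex set. Then K (dimension 3) consists of the simplices:

  0-simplices (8): [0], [1], [2], [3], [4], [5], [6], [7]
  1-simplices (14): [0,1], [0,2], [0,3], [0,4], [1,2], [1,3], [1,4], [1,6], [1,7], [2,3], [2,7], [3,7], [5,6], [5,7]
  2-simplices (8): [0,1,2], [0,1,3], [0,1,4], [0,2,3], [1,2,3], [1,2,7], [1,3,7], [2,3,7]
  3-simplices (2): [0,1,2,3], [1,2,3,7]

so the chain groups are C_0 ≅ Z^8, C_1 ≅ Z^14, C_2 ≅ Z^8, C_3 ≅ Z^2.

The boundary map ∂_1: C_1 → C_0 sends each edge [p,q] (with p < q) to q − p. For instance
  ∂[0,2] = [2] − [0].
The 8×14 boundary matrix has rank 7 and Smith normal form diag(1,1,1,1,1,1,1).

The boundary map ∂_2: C_2 → C_1 maps a triangle to the signed sum of its edges. For instance
  ∂[1,2,7] = [2,7] − [1,7] + [1,2],
  ∂[0,1,4] = [1,4] − [0,4] + [0,1].
As a 14×8 matrix over Z this has rank 6, with invariant factors (1,1,1,1,1,1).

The boundary map ∂_3: C_3 → C_2 sends each 3-simplex σ to the alternating sum Σ_i (−1)^i (σ with its i-th vertex removed). For instance
  ∂[0,1,2,3] = [1,2,3] − [0,2,3] + [0,1,3] − [0,1,2],
  ∂[1,2,3,7] = [2,3,7] − [1,3,7] + [1,2,7] − [1,2,3].
The 8×2 boundary matrix has rank 2 and Smith normal form diag(1,1).

From H_k ≅ ker(∂_k) / im(∂_{k+1}) we obtain:

  H_0: rank C_0 − rank ∂_1 = 8 − 7 = 1, and the invariant factors of ∂_1 are all 1, so H_0 ≅ Z.
  H_1: rank ker ∂_1 − rank ∂_2 = (14 − 7) − 6 = 1, and the invariant factors of ∂_2 are all 1, so H_1 ≅ Z.
  H_2: rank ker ∂_2 − rank ∂_3 = (8 − 6) − 2 = 0, and the invariant factors of ∂_3 are all 1, so H_2 ≅ 0.
  H_3: rank ker ∂_3 − rank ∂_4 = (2 − 2) − 0 = 0, and there is no ∂_4, so H_3 ≅ 0.

H_0 ≅ Z,  H_1 ≅ Z,  H_2 = 0,  H_3 = 0.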